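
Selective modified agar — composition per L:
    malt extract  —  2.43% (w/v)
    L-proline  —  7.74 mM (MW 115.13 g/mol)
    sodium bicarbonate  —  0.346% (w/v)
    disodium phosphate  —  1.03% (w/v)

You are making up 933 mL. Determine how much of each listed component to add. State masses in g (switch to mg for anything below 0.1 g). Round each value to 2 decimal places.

Target volume = 933 mL = 0.933 L.
malt extract: 2.43% w/v = 24.3 g/L → 24.3 × 0.933 L = 22.67 g
L-proline: 7.74 mmol/L × 115.13 g/mol × 0.933 L ÷ 1000 = 0.83 g
sodium bicarbonate: 0.346 g per 100 mL × 933 mL ÷ 100 = 3.23 g
disodium phosphate: 1.03% w/v = 10.3 g/L → 10.3 × 0.933 L = 9.61 g

malt extract 22.67 g; L-proline 0.83 g; sodium bicarbonate 3.23 g; disodium phosphate 9.61 g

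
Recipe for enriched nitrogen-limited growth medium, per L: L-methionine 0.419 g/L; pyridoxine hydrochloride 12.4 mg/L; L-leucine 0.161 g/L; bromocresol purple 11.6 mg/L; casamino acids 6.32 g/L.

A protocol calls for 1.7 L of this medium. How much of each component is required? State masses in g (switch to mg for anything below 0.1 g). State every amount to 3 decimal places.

L-methionine 0.712 g; pyridoxine hydrochloride 21.080 mg; L-leucine 0.274 g; bromocresol purple 19.720 mg; casamino acids 10.744 g

Working volume: 1.7 L.
L-methionine: 0.419 g/L × 1.7 L = 0.712 g
pyridoxine hydrochloride: 12.4 mg/L × 1.7 L = 21.080 mg
L-leucine: 0.161 g/L × 1.7 L = 0.274 g
bromocresol purple: 11.6 mg/L × 1.7 L = 19.720 mg
casamino acids: 6.32 g/L × 1.7 L = 10.744 g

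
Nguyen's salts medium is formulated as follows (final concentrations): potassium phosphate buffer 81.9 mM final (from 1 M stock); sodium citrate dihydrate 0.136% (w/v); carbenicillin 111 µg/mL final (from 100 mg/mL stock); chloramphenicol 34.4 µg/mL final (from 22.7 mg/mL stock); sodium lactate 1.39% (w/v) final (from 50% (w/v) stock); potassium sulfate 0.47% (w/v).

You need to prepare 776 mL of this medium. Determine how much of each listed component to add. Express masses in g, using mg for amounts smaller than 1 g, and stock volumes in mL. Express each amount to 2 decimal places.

potassium phosphate buffer 63.55 mL; sodium citrate dihydrate 1.06 g; carbenicillin 0.86 mL; chloramphenicol 1.18 mL; sodium lactate 21.57 mL; potassium sulfate 3.65 g

Working volume: 776 mL = 0.776 L.
potassium phosphate buffer: V = C2·V2/C1 = 81.9 mM × 776 mL ÷ 1000 mM = 63.55 mL
sodium citrate dihydrate: 0.136% w/v = 1.36 g/L → 1.36 × 0.776 L = 1.06 g
carbenicillin: dilute stock: 111 µg/mL × 776 mL ÷ 100000 µg/mL = 0.86 mL
chloramphenicol: V = C2·V2/C1 = 34.4 µg/mL × 776 mL ÷ 22700 µg/mL = 1.18 mL
sodium lactate: V = C2·V2/C1 = 1.39% ÷ 50% × 776 mL = 21.57 mL
potassium sulfate: 0.47% w/v = 4.7 g/L → 4.7 × 0.776 L = 3.65 g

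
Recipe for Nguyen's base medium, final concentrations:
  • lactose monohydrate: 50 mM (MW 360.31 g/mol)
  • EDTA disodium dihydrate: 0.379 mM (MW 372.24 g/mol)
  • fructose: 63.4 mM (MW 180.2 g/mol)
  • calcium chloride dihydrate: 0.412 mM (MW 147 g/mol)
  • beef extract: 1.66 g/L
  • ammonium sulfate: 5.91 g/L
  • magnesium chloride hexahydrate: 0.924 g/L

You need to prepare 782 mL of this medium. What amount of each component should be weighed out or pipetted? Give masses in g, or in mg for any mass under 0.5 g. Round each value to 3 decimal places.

lactose monohydrate 14.088 g; EDTA disodium dihydrate 110.324 mg; fructose 8.934 g; calcium chloride dihydrate 47.361 mg; beef extract 1.298 g; ammonium sulfate 4.622 g; magnesium chloride hexahydrate 0.723 g

Scale factor relative to 1 L: 0.782.
lactose monohydrate: 50 mmol/L × 360.31 g/mol × 0.782 L ÷ 1000 = 14.088 g
EDTA disodium dihydrate: 0.379 mmol/L × 372.24 mg/mmol × 0.782 L = 110.324 mg
fructose: 63.4 mmol/L × 180.2 g/mol × 0.782 L ÷ 1000 = 8.934 g
calcium chloride dihydrate: 0.412 mmol/L × 147 mg/mmol × 0.782 L = 47.361 mg
beef extract: 1.66 g/L × 0.782 L = 1.298 g
ammonium sulfate: 5.91 g/L × 0.782 L = 4.622 g
magnesium chloride hexahydrate: 0.924 g/L × 0.782 L = 0.723 g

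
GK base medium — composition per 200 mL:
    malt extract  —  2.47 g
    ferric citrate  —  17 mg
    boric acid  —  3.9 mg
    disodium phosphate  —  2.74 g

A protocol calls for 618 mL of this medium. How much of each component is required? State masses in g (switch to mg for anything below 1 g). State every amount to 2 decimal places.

Ratio of target to recipe volume: 618 / 200 = 3.09.
malt extract: 2.47 g × (618 mL / 200 mL) = 7.63 g
ferric citrate: 17 mg × (618 mL / 200 mL) = 52.53 mg
boric acid: 3.9 mg × (618 mL / 200 mL) = 12.05 mg
disodium phosphate: 2.74 g × (618 mL / 200 mL) = 8.47 g

malt extract 7.63 g; ferric citrate 52.53 mg; boric acid 12.05 mg; disodium phosphate 8.47 g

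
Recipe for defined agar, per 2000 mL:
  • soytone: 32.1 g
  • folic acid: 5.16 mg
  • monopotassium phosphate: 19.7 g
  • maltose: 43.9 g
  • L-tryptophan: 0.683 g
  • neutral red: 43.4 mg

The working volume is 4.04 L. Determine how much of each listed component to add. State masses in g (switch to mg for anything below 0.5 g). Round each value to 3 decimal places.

Scale factor = 4040 mL / 2000 mL = 2.02.
soytone: 32.1 g × (4040 mL / 2000 mL) = 64.842 g
folic acid: 5.16 mg × (4040 mL / 2000 mL) = 10.423 mg
monopotassium phosphate: 19.7 g × (4040 mL / 2000 mL) = 39.794 g
maltose: 43.9 g × (4040 mL / 2000 mL) = 88.678 g
L-tryptophan: 0.683 g × (4040 mL / 2000 mL) = 1.380 g
neutral red: 43.4 mg × (4040 mL / 2000 mL) = 87.668 mg

soytone 64.842 g; folic acid 10.423 mg; monopotassium phosphate 39.794 g; maltose 88.678 g; L-tryptophan 1.380 g; neutral red 87.668 mg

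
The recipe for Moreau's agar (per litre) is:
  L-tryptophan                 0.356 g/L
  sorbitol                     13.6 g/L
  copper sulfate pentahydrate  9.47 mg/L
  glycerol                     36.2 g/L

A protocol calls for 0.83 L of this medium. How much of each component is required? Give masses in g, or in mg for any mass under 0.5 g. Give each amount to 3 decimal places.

L-tryptophan 295.480 mg; sorbitol 11.288 g; copper sulfate pentahydrate 7.860 mg; glycerol 30.046 g

Scale factor relative to 1 L: 0.83.
L-tryptophan: 0.356 g/L × 0.83 L = 0.29548 g = 295.480 mg
sorbitol: 13.6 g/L × 0.83 L = 11.288 g
copper sulfate pentahydrate: 9.47 mg/L × 0.83 L = 7.860 mg
glycerol: 36.2 g/L × 0.83 L = 30.046 g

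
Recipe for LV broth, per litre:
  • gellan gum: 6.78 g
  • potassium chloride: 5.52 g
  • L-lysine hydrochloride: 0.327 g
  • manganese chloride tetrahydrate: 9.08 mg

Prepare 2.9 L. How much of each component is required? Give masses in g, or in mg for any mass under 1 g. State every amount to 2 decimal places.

gellan gum 19.66 g; potassium chloride 16.01 g; L-lysine hydrochloride 948.30 mg; manganese chloride tetrahydrate 26.33 mg

Ratio of target to recipe volume: 2900 / 1000 = 2.9.
gellan gum: 6.78 g × (2900 mL / 1000 mL) = 19.66 g
potassium chloride: 5.52 g × (2900 mL / 1000 mL) = 16.01 g
L-lysine hydrochloride: 0.327 g × (2900 mL / 1000 mL) = 0.9483 g = 948.30 mg
manganese chloride tetrahydrate: 9.08 mg × (2900 mL / 1000 mL) = 26.33 mg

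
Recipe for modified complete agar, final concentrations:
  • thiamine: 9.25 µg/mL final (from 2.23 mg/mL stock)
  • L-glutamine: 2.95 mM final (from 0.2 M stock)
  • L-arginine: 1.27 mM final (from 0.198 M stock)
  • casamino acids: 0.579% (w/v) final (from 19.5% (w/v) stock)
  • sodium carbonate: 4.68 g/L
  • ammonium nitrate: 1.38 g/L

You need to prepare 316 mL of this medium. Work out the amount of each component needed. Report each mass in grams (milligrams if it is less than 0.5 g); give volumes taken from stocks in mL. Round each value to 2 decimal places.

Working volume: 316 mL = 0.316 L.
thiamine: dilute stock: 9.25 µg/mL × 316 mL ÷ 2230 µg/mL = 1.31 mL
L-glutamine: dilute stock: 2.95 mM × 316 mL ÷ 200 mM = 4.66 mL
L-arginine: dilute stock: 1.27 mM × 316 mL ÷ 198 mM = 2.03 mL
casamino acids: C1V1 = C2V2 → 0.579% ÷ 19.5% × 316 mL = 9.38 mL
sodium carbonate: 4.68 g/L × 0.316 L = 1.48 g
ammonium nitrate: 1.38 g/L × 0.316 L = 0.43608 g = 436.08 mg

thiamine 1.31 mL; L-glutamine 4.66 mL; L-arginine 2.03 mL; casamino acids 9.38 mL; sodium carbonate 1.48 g; ammonium nitrate 436.08 mg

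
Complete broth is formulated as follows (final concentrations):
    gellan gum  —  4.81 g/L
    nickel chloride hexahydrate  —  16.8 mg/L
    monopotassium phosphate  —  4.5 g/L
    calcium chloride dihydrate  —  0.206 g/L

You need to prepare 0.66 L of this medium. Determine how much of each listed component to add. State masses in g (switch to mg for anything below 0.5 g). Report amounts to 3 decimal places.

Working volume: 0.66 L.
gellan gum: 4.81 g/L × 0.66 L = 3.175 g
nickel chloride hexahydrate: 16.8 mg/L × 0.66 L = 11.088 mg
monopotassium phosphate: 4.5 g/L × 0.66 L = 2.970 g
calcium chloride dihydrate: 0.206 g/L × 0.66 L = 0.13596 g = 135.960 mg

gellan gum 3.175 g; nickel chloride hexahydrate 11.088 mg; monopotassium phosphate 2.970 g; calcium chloride dihydrate 135.960 mg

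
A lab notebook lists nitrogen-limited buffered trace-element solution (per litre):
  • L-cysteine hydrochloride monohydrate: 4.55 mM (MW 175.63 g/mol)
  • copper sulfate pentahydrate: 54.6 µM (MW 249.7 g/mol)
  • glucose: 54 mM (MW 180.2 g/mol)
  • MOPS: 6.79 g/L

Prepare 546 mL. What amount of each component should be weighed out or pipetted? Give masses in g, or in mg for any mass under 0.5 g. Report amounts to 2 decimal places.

Working volume: 546 mL = 0.546 L.
L-cysteine hydrochloride monohydrate: 4.55 mmol/L × 175.63 mg/mmol × 0.546 L = 436.32 mg
copper sulfate pentahydrate: 54.6 µmol/L × 249.7 g/mol × 0.546 L ÷ 1000 = 7.44 mg
glucose: 54 mmol/L × 180.2 g/mol × 0.546 L ÷ 1000 = 5.31 g
MOPS: 6.79 g/L × 0.546 L = 3.71 g

L-cysteine hydrochloride monohydrate 436.32 mg; copper sulfate pentahydrate 7.44 mg; glucose 5.31 g; MOPS 3.71 g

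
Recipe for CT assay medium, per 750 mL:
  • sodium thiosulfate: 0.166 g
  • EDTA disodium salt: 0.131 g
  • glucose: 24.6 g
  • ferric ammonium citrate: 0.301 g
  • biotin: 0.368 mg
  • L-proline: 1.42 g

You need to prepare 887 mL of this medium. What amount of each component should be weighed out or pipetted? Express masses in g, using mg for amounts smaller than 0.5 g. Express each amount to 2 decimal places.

Scale factor = 887 mL / 750 mL = 1.18267.
sodium thiosulfate: 0.166 g × (887 mL / 750 mL) = 0.196323 g = 196.32 mg
EDTA disodium salt: 0.131 g × (887 mL / 750 mL) = 0.154929 g = 154.93 mg
glucose: 24.6 g × (887 mL / 750 mL) = 29.09 g
ferric ammonium citrate: 0.301 g × (887 mL / 750 mL) = 0.355983 g = 355.98 mg
biotin: 0.368 mg × (887 mL / 750 mL) = 0.44 mg
L-proline: 1.42 g × (887 mL / 750 mL) = 1.68 g

sodium thiosulfate 196.32 mg; EDTA disodium salt 154.93 mg; glucose 29.09 g; ferric ammonium citrate 355.98 mg; biotin 0.44 mg; L-proline 1.68 g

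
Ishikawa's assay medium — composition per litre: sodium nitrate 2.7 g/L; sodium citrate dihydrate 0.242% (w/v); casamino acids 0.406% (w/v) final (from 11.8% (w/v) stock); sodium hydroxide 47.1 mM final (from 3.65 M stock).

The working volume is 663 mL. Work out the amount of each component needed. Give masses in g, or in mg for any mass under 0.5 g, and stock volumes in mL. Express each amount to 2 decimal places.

Working volume: 663 mL = 0.663 L.
sodium nitrate: 2.7 g/L × 0.663 L = 1.79 g
sodium citrate dihydrate: 0.242% w/v = 2.42 g/L → 2.42 × 0.663 L = 1.60 g
casamino acids: C1V1 = C2V2 → 0.406% ÷ 11.8% × 663 mL = 22.81 mL
sodium hydroxide: dilute stock: 47.1 mM × 663 mL ÷ 3650 mM = 8.56 mL

sodium nitrate 1.79 g; sodium citrate dihydrate 1.60 g; casamino acids 22.81 mL; sodium hydroxide 8.56 mL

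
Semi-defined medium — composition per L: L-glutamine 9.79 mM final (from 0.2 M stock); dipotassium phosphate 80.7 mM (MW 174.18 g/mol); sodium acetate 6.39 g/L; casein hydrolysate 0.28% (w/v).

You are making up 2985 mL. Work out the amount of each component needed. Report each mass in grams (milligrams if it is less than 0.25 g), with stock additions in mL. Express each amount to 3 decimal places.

Scale factor relative to 1 L: 2.985.
L-glutamine: V = C2·V2/C1 = 9.79 mM × 2985 mL ÷ 200 mM = 146.116 mL
dipotassium phosphate: 80.7 mmol/L × 174.18 g/mol × 2.985 L ÷ 1000 = 41.958 g
sodium acetate: 6.39 g/L × 2.985 L = 19.074 g
casein hydrolysate: 0.28 g per 100 mL × 2985 mL ÷ 100 = 8.358 g

L-glutamine 146.116 mL; dipotassium phosphate 41.958 g; sodium acetate 19.074 g; casein hydrolysate 8.358 g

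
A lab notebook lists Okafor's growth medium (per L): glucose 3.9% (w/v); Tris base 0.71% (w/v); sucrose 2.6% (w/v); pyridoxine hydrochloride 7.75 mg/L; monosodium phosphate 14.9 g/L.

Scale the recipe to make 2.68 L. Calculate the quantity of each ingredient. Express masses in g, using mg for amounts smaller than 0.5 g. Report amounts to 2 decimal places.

glucose 104.52 g; Tris base 19.03 g; sucrose 69.68 g; pyridoxine hydrochloride 20.77 mg; monosodium phosphate 39.93 g

Working volume: 2.68 L.
glucose: 3.9 g per 100 mL × 2680 mL ÷ 100 = 104.52 g
Tris base: 0.71% w/v = 7.1 g/L → 7.1 × 2.68 L = 19.03 g
sucrose: 2.6% w/v = 26 g/L → 26 × 2.68 L = 69.68 g
pyridoxine hydrochloride: 7.75 mg/L × 2.68 L = 20.77 mg
monosodium phosphate: 14.9 g/L × 2.68 L = 39.93 g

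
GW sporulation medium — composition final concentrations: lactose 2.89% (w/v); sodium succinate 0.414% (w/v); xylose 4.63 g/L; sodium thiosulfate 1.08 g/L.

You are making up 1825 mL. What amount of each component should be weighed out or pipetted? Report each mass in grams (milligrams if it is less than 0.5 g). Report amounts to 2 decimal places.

Target volume = 1825 mL = 1.825 L.
lactose: 2.89% w/v = 28.9 g/L → 28.9 × 1.825 L = 52.74 g
sodium succinate: 0.414 g per 100 mL × 1825 mL ÷ 100 = 7.56 g
xylose: 4.63 g/L × 1.825 L = 8.45 g
sodium thiosulfate: 1.08 g/L × 1.825 L = 1.97 g

lactose 52.74 g; sodium succinate 7.56 g; xylose 8.45 g; sodium thiosulfate 1.97 g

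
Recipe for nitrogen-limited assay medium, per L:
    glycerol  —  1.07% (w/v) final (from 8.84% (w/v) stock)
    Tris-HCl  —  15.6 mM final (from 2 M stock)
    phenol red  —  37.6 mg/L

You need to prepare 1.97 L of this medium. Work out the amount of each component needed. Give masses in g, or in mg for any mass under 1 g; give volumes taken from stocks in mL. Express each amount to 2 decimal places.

Working volume: 1.97 L.
glycerol: C1V1 = C2V2 → 1.07% ÷ 8.84% × 1970 mL = 238.45 mL
Tris-HCl: V = C2·V2/C1 = 15.6 mM × 1970 mL ÷ 2000 mM = 15.37 mL
phenol red: 37.6 mg/L × 1.97 L = 74.07 mg

glycerol 238.45 mL; Tris-HCl 15.37 mL; phenol red 74.07 mg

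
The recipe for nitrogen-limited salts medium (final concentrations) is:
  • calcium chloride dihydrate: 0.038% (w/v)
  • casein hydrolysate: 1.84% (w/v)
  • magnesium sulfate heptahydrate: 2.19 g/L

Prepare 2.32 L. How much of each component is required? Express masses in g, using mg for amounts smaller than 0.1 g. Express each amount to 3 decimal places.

Scale factor relative to 1 L: 2.32.
calcium chloride dihydrate: 0.038 g per 100 mL × 2320 mL ÷ 100 = 0.882 g
casein hydrolysate: 1.84 g per 100 mL × 2320 mL ÷ 100 = 42.688 g
magnesium sulfate heptahydrate: 2.19 g/L × 2.32 L = 5.081 g

calcium chloride dihydrate 0.882 g; casein hydrolysate 42.688 g; magnesium sulfate heptahydrate 5.081 g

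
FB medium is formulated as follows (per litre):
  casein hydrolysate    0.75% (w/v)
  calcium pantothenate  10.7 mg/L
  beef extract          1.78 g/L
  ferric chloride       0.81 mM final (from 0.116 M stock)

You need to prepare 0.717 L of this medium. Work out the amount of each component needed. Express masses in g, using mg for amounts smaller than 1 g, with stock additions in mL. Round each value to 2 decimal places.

Scale factor relative to 1 L: 0.717.
casein hydrolysate: 0.75 g per 100 mL × 717 mL ÷ 100 = 5.38 g
calcium pantothenate: 10.7 mg/L × 0.717 L = 7.67 mg
beef extract: 1.78 g/L × 0.717 L = 1.28 g
ferric chloride: V = C2·V2/C1 = 0.81 mM × 717 mL ÷ 116 mM = 5.01 mL

casein hydrolysate 5.38 g; calcium pantothenate 7.67 mg; beef extract 1.28 g; ferric chloride 5.01 mL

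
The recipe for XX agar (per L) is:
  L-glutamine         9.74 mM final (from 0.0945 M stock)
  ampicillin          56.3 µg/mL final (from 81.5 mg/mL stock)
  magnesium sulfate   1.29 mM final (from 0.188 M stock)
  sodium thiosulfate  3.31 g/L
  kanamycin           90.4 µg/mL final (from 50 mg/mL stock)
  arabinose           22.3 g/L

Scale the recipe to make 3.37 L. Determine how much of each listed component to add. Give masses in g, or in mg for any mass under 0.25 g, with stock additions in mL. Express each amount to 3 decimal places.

Working volume: 3.37 L.
L-glutamine: dilute stock: 9.74 mM × 3370 mL ÷ 94.5 mM = 347.342 mL
ampicillin: V = C2·V2/C1 = 56.3 µg/mL × 3370 mL ÷ 81500 µg/mL = 2.328 mL
magnesium sulfate: V = C2·V2/C1 = 1.29 mM × 3370 mL ÷ 188 mM = 23.124 mL
sodium thiosulfate: 3.31 g/L × 3.37 L = 11.155 g
kanamycin: C1V1 = C2V2 → 90.4 µg/mL × 3370 mL ÷ 50000 µg/mL = 6.093 mL
arabinose: 22.3 g/L × 3.37 L = 75.151 g

L-glutamine 347.342 mL; ampicillin 2.328 mL; magnesium sulfate 23.124 mL; sodium thiosulfate 11.155 g; kanamycin 6.093 mL; arabinose 75.151 g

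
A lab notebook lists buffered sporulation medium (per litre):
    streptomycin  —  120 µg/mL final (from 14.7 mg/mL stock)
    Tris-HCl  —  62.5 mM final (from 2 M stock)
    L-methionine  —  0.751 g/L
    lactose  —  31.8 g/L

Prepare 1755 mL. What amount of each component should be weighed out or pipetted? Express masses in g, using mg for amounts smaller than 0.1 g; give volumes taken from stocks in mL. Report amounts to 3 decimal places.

streptomycin 14.327 mL; Tris-HCl 54.844 mL; L-methionine 1.318 g; lactose 55.809 g

Target volume = 1755 mL = 1.755 L.
streptomycin: V = C2·V2/C1 = 120 µg/mL × 1755 mL ÷ 14700 µg/mL = 14.327 mL
Tris-HCl: C1V1 = C2V2 → 62.5 mM × 1755 mL ÷ 2000 mM = 54.844 mL
L-methionine: 0.751 g/L × 1.755 L = 1.318 g
lactose: 31.8 g/L × 1.755 L = 55.809 g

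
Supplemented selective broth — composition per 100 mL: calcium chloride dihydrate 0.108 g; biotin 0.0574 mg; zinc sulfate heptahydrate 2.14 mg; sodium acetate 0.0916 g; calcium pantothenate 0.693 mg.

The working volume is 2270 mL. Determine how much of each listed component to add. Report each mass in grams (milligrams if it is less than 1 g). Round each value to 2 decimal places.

Ratio of target to recipe volume: 2270 / 100 = 22.7.
calcium chloride dihydrate: 0.108 g × (2270 mL / 100 mL) = 2.45 g
biotin: 0.0574 mg × (2270 mL / 100 mL) = 1.30 mg
zinc sulfate heptahydrate: 2.14 mg × (2270 mL / 100 mL) = 48.58 mg
sodium acetate: 0.0916 g × (2270 mL / 100 mL) = 2.08 g
calcium pantothenate: 0.693 mg × (2270 mL / 100 mL) = 15.73 mg

calcium chloride dihydrate 2.45 g; biotin 1.30 mg; zinc sulfate heptahydrate 48.58 mg; sodium acetate 2.08 g; calcium pantothenate 15.73 mg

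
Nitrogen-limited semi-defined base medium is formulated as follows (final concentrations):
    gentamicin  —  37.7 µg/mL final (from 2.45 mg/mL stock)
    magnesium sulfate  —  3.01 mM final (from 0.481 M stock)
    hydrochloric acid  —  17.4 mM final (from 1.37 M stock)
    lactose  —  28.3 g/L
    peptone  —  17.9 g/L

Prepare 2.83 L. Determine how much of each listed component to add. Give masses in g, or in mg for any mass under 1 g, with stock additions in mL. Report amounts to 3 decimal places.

gentamicin 43.547 mL; magnesium sulfate 17.710 mL; hydrochloric acid 35.943 mL; lactose 80.089 g; peptone 50.657 g

Working volume: 2.83 L.
gentamicin: C1V1 = C2V2 → 37.7 µg/mL × 2830 mL ÷ 2450 µg/mL = 43.547 mL
magnesium sulfate: dilute stock: 3.01 mM × 2830 mL ÷ 481 mM = 17.710 mL
hydrochloric acid: V = C2·V2/C1 = 17.4 mM × 2830 mL ÷ 1370 mM = 35.943 mL
lactose: 28.3 g/L × 2.83 L = 80.089 g
peptone: 17.9 g/L × 2.83 L = 50.657 g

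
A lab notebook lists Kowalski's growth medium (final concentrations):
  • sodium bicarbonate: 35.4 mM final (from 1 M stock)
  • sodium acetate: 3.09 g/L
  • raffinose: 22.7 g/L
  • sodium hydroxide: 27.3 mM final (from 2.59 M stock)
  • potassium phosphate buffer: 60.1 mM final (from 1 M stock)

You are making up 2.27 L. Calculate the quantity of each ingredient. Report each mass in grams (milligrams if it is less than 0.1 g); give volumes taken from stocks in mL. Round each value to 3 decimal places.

Scale factor relative to 1 L: 2.27.
sodium bicarbonate: V = C2·V2/C1 = 35.4 mM × 2270 mL ÷ 1000 mM = 80.358 mL
sodium acetate: 3.09 g/L × 2.27 L = 7.014 g
raffinose: 22.7 g/L × 2.27 L = 51.529 g
sodium hydroxide: dilute stock: 27.3 mM × 2270 mL ÷ 2590 mM = 23.927 mL
potassium phosphate buffer: dilute stock: 60.1 mM × 2270 mL ÷ 1000 mM = 136.427 mL

sodium bicarbonate 80.358 mL; sodium acetate 7.014 g; raffinose 51.529 g; sodium hydroxide 23.927 mL; potassium phosphate buffer 136.427 mL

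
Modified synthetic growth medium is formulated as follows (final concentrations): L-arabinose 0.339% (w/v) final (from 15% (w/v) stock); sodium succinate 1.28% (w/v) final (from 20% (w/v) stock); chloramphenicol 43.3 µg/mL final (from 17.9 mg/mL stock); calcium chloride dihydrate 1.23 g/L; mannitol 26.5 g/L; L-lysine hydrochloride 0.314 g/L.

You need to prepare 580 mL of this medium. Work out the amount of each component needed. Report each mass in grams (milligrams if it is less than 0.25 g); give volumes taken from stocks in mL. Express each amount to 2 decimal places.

L-arabinose 13.11 mL; sodium succinate 37.12 mL; chloramphenicol 1.40 mL; calcium chloride dihydrate 0.71 g; mannitol 15.37 g; L-lysine hydrochloride 182.12 mg

Working volume: 580 mL = 0.58 L.
L-arabinose: C1V1 = C2V2 → 0.339% ÷ 15% × 580 mL = 13.11 mL
sodium succinate: C1V1 = C2V2 → 1.28% ÷ 20% × 580 mL = 37.12 mL
chloramphenicol: C1V1 = C2V2 → 43.3 µg/mL × 580 mL ÷ 17900 µg/mL = 1.40 mL
calcium chloride dihydrate: 1.23 g/L × 0.58 L = 0.71 g
mannitol: 26.5 g/L × 0.58 L = 15.37 g
L-lysine hydrochloride: 0.314 g/L × 0.58 L = 0.18212 g = 182.12 mg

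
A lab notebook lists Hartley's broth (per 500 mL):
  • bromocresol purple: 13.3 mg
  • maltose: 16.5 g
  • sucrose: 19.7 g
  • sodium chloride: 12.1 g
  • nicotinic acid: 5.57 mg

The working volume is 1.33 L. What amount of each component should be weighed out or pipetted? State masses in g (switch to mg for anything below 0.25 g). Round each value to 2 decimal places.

Ratio of target to recipe volume: 1330 / 500 = 2.66.
bromocresol purple: 13.3 mg × (1330 mL / 500 mL) = 35.38 mg
maltose: 16.5 g × (1330 mL / 500 mL) = 43.89 g
sucrose: 19.7 g × (1330 mL / 500 mL) = 52.40 g
sodium chloride: 12.1 g × (1330 mL / 500 mL) = 32.19 g
nicotinic acid: 5.57 mg × (1330 mL / 500 mL) = 14.82 mg

bromocresol purple 35.38 mg; maltose 43.89 g; sucrose 52.40 g; sodium chloride 32.19 g; nicotinic acid 14.82 mg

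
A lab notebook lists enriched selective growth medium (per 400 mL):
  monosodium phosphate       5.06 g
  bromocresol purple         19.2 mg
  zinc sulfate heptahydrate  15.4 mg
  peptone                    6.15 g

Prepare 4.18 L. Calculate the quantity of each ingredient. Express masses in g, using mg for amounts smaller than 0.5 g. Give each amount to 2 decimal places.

monosodium phosphate 52.88 g; bromocresol purple 200.64 mg; zinc sulfate heptahydrate 160.93 mg; peptone 64.27 g

Ratio of target to recipe volume: 4180 / 400 = 10.45.
monosodium phosphate: 5.06 g × (4180 mL / 400 mL) = 52.88 g
bromocresol purple: 19.2 mg × (4180 mL / 400 mL) = 200.64 mg
zinc sulfate heptahydrate: 15.4 mg × (4180 mL / 400 mL) = 160.93 mg
peptone: 6.15 g × (4180 mL / 400 mL) = 64.27 g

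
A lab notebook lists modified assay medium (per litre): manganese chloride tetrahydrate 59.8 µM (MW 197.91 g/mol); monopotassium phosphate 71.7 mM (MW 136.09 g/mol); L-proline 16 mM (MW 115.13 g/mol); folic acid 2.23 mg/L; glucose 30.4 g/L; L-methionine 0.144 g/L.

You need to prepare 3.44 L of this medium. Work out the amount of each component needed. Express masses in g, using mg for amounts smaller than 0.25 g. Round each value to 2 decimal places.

manganese chloride tetrahydrate 40.71 mg; monopotassium phosphate 33.57 g; L-proline 6.34 g; folic acid 7.67 mg; glucose 104.58 g; L-methionine 0.50 g

Scale factor relative to 1 L: 3.44.
manganese chloride tetrahydrate: 59.8 µmol/L × 197.91 g/mol × 3.44 L ÷ 1000 = 40.71 mg
monopotassium phosphate: 71.7 mmol/L × 136.09 g/mol × 3.44 L ÷ 1000 = 33.57 g
L-proline: 16 mmol/L × 115.13 g/mol × 3.44 L ÷ 1000 = 6.34 g
folic acid: 2.23 mg/L × 3.44 L = 7.67 mg
glucose: 30.4 g/L × 3.44 L = 104.58 g
L-methionine: 0.144 g/L × 3.44 L = 0.50 g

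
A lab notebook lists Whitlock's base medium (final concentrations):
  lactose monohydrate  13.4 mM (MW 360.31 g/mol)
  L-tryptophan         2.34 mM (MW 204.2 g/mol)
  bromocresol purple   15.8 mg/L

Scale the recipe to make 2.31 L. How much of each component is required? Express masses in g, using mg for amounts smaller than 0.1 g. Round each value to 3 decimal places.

Scale factor relative to 1 L: 2.31.
lactose monohydrate: 13.4 mmol/L × 360.31 g/mol × 2.31 L ÷ 1000 = 11.153 g
L-tryptophan: 2.34 mmol/L × 204.2 g/mol × 2.31 L ÷ 1000 = 1.104 g
bromocresol purple: 15.8 mg/L × 2.31 L = 36.498 mg

lactose monohydrate 11.153 g; L-tryptophan 1.104 g; bromocresol purple 36.498 mg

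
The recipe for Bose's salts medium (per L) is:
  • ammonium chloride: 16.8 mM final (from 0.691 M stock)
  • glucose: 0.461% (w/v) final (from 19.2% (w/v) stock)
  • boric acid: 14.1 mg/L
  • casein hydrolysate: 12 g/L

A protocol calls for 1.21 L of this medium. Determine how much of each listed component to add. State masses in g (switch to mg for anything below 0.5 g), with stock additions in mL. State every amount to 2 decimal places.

Scale factor relative to 1 L: 1.21.
ammonium chloride: V = C2·V2/C1 = 16.8 mM × 1210 mL ÷ 691 mM = 29.42 mL
glucose: C1V1 = C2V2 → 0.461% ÷ 19.2% × 1210 mL = 29.05 mL
boric acid: 14.1 mg/L × 1.21 L = 17.06 mg
casein hydrolysate: 12 g/L × 1.21 L = 14.52 g

ammonium chloride 29.42 mL; glucose 29.05 mL; boric acid 17.06 mg; casein hydrolysate 14.52 g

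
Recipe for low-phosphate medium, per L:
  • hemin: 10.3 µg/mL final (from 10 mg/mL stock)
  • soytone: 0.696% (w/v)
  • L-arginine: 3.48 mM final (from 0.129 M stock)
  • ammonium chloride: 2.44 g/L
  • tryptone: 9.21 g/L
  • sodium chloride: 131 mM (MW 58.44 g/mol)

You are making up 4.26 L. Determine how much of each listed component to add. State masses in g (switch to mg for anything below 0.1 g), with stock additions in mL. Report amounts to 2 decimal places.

hemin 4.39 mL; soytone 29.65 g; L-arginine 114.92 mL; ammonium chloride 10.39 g; tryptone 39.23 g; sodium chloride 32.61 g

Scale factor relative to 1 L: 4.26.
hemin: dilute stock: 10.3 µg/mL × 4260 mL ÷ 10000 µg/mL = 4.39 mL
soytone: 0.696% w/v = 6.96 g/L → 6.96 × 4.26 L = 29.65 g
L-arginine: C1V1 = C2V2 → 3.48 mM × 4260 mL ÷ 129 mM = 114.92 mL
ammonium chloride: 2.44 g/L × 4.26 L = 10.39 g
tryptone: 9.21 g/L × 4.26 L = 39.23 g
sodium chloride: 131 mmol/L × 58.44 g/mol × 4.26 L ÷ 1000 = 32.61 g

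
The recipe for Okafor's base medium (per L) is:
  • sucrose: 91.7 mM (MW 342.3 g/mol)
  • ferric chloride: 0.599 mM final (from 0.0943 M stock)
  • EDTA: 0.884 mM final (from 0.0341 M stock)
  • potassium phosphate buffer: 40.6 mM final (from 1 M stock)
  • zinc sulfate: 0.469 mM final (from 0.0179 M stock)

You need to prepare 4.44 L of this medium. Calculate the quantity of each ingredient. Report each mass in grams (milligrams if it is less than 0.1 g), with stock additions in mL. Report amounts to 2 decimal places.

sucrose 139.37 g; ferric chloride 28.20 mL; EDTA 115.10 mL; potassium phosphate buffer 180.26 mL; zinc sulfate 116.33 mL

Scale factor relative to 1 L: 4.44.
sucrose: 91.7 mmol/L × 342.3 g/mol × 4.44 L ÷ 1000 = 139.37 g
ferric chloride: dilute stock: 0.599 mM × 4440 mL ÷ 94.3 mM = 28.20 mL
EDTA: C1V1 = C2V2 → 0.884 mM × 4440 mL ÷ 34.1 mM = 115.10 mL
potassium phosphate buffer: C1V1 = C2V2 → 40.6 mM × 4440 mL ÷ 1000 mM = 180.26 mL
zinc sulfate: V = C2·V2/C1 = 0.469 mM × 4440 mL ÷ 17.9 mM = 116.33 mL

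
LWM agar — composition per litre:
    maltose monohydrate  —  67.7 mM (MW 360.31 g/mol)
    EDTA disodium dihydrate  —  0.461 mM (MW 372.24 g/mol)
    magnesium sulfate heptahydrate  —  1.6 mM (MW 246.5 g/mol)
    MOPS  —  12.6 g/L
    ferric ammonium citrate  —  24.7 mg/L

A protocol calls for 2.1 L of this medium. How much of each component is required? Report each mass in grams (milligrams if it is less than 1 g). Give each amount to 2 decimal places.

maltose monohydrate 51.23 g; EDTA disodium dihydrate 360.37 mg; magnesium sulfate heptahydrate 828.24 mg; MOPS 26.46 g; ferric ammonium citrate 51.87 mg

Scale factor relative to 1 L: 2.1.
maltose monohydrate: 67.7 mmol/L × 360.31 g/mol × 2.1 L ÷ 1000 = 51.23 g
EDTA disodium dihydrate: 0.461 mmol/L × 372.24 mg/mmol × 2.1 L = 360.37 mg
magnesium sulfate heptahydrate: 1.6 mmol/L × 246.5 mg/mmol × 2.1 L = 828.24 mg
MOPS: 12.6 g/L × 2.1 L = 26.46 g
ferric ammonium citrate: 24.7 mg/L × 2.1 L = 51.87 mg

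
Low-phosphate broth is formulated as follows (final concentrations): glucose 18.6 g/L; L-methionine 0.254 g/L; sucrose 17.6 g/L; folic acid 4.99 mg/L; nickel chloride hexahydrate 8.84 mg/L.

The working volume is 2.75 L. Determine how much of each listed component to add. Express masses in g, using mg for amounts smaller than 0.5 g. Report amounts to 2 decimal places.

glucose 51.15 g; L-methionine 0.70 g; sucrose 48.40 g; folic acid 13.72 mg; nickel chloride hexahydrate 24.31 mg

Scale factor relative to 1 L: 2.75.
glucose: 18.6 g/L × 2.75 L = 51.15 g
L-methionine: 0.254 g/L × 2.75 L = 0.70 g
sucrose: 17.6 g/L × 2.75 L = 48.40 g
folic acid: 4.99 mg/L × 2.75 L = 13.72 mg
nickel chloride hexahydrate: 8.84 mg/L × 2.75 L = 24.31 mg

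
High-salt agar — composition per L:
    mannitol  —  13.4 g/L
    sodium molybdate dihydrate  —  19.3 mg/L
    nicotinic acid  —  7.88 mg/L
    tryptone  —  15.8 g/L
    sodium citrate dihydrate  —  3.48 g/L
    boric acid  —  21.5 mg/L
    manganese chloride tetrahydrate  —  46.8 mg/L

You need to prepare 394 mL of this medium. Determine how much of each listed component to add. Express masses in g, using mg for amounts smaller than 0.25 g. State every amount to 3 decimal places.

mannitol 5.280 g; sodium molybdate dihydrate 7.604 mg; nicotinic acid 3.105 mg; tryptone 6.225 g; sodium citrate dihydrate 1.371 g; boric acid 8.471 mg; manganese chloride tetrahydrate 18.439 mg

Scale factor relative to 1 L: 0.394.
mannitol: 13.4 g/L × 0.394 L = 5.280 g
sodium molybdate dihydrate: 19.3 mg/L × 0.394 L = 7.604 mg
nicotinic acid: 7.88 mg/L × 0.394 L = 3.105 mg
tryptone: 15.8 g/L × 0.394 L = 6.225 g
sodium citrate dihydrate: 3.48 g/L × 0.394 L = 1.371 g
boric acid: 21.5 mg/L × 0.394 L = 8.471 mg
manganese chloride tetrahydrate: 46.8 mg/L × 0.394 L = 18.439 mg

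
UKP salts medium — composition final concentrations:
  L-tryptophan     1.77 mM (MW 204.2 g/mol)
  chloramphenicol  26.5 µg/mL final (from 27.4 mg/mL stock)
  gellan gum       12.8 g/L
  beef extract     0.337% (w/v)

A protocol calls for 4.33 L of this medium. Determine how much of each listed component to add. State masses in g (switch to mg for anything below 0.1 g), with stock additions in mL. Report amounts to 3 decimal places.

L-tryptophan 1.565 g; chloramphenicol 4.188 mL; gellan gum 55.424 g; beef extract 14.592 g

Working volume: 4.33 L.
L-tryptophan: 1.77 mmol/L × 204.2 g/mol × 4.33 L ÷ 1000 = 1.565 g
chloramphenicol: dilute stock: 26.5 µg/mL × 4330 mL ÷ 27400 µg/mL = 4.188 mL
gellan gum: 12.8 g/L × 4.33 L = 55.424 g
beef extract: 0.337 g per 100 mL × 4330 mL ÷ 100 = 14.592 g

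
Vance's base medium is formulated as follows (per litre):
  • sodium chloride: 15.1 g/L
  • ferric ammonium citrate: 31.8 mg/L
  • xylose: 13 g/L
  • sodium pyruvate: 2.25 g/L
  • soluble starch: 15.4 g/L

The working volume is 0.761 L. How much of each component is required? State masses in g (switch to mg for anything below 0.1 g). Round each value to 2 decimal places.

sodium chloride 11.49 g; ferric ammonium citrate 24.20 mg; xylose 9.89 g; sodium pyruvate 1.71 g; soluble starch 11.72 g

Scale factor relative to 1 L: 0.761.
sodium chloride: 15.1 g/L × 0.761 L = 11.49 g
ferric ammonium citrate: 31.8 mg/L × 0.761 L = 24.20 mg
xylose: 13 g/L × 0.761 L = 9.89 g
sodium pyruvate: 2.25 g/L × 0.761 L = 1.71 g
soluble starch: 15.4 g/L × 0.761 L = 11.72 g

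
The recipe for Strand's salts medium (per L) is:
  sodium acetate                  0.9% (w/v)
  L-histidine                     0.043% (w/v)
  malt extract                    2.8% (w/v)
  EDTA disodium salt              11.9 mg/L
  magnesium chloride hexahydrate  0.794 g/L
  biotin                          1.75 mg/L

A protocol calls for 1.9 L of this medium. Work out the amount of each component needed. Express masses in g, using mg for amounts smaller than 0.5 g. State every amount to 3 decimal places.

sodium acetate 17.100 g; L-histidine 0.817 g; malt extract 53.200 g; EDTA disodium salt 22.610 mg; magnesium chloride hexahydrate 1.509 g; biotin 3.325 mg

Scale factor relative to 1 L: 1.9.
sodium acetate: 0.9 g per 100 mL × 1900 mL ÷ 100 = 17.100 g
L-histidine: 0.043% w/v = 0.43 g/L → 0.43 × 1.9 L = 0.817 g
malt extract: 2.8 g per 100 mL × 1900 mL ÷ 100 = 53.200 g
EDTA disodium salt: 11.9 mg/L × 1.9 L = 22.610 mg
magnesium chloride hexahydrate: 0.794 g/L × 1.9 L = 1.509 g
biotin: 1.75 mg/L × 1.9 L = 3.325 mg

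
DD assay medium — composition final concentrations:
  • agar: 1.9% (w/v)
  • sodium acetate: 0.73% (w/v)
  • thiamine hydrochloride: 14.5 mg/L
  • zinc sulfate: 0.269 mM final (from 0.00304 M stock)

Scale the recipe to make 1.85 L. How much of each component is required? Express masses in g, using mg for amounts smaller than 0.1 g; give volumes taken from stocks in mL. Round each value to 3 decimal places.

agar 35.150 g; sodium acetate 13.505 g; thiamine hydrochloride 26.825 mg; zinc sulfate 163.701 mL

Scale factor relative to 1 L: 1.85.
agar: 1.9% w/v = 19 g/L → 19 × 1.85 L = 35.150 g
sodium acetate: 0.73% w/v = 7.3 g/L → 7.3 × 1.85 L = 13.505 g
thiamine hydrochloride: 14.5 mg/L × 1.85 L = 26.825 mg
zinc sulfate: dilute stock: 0.269 mM × 1850 mL ÷ 3.04 mM = 163.701 mL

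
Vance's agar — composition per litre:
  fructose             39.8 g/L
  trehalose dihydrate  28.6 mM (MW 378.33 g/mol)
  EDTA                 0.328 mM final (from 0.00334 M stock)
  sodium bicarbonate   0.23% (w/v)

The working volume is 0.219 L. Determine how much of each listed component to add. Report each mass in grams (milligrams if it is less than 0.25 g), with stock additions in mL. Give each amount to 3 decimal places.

Scale factor relative to 1 L: 0.219.
fructose: 39.8 g/L × 0.219 L = 8.716 g
trehalose dihydrate: 28.6 mmol/L × 378.33 g/mol × 0.219 L ÷ 1000 = 2.370 g
EDTA: V = C2·V2/C1 = 0.328 mM × 219 mL ÷ 3.34 mM = 21.507 mL
sodium bicarbonate: 0.23 g per 100 mL × 219 mL ÷ 100 = 0.504 g

fructose 8.716 g; trehalose dihydrate 2.370 g; EDTA 21.507 mL; sodium bicarbonate 0.504 g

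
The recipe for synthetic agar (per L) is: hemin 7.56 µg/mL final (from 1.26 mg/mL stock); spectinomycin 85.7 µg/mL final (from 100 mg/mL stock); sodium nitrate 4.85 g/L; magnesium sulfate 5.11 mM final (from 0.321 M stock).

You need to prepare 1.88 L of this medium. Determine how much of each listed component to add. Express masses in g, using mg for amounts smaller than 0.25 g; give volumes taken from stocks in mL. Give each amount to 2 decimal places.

Working volume: 1.88 L.
hemin: V = C2·V2/C1 = 7.56 µg/mL × 1880 mL ÷ 1260 µg/mL = 11.28 mL
spectinomycin: C1V1 = C2V2 → 85.7 µg/mL × 1880 mL ÷ 100000 µg/mL = 1.61 mL
sodium nitrate: 4.85 g/L × 1.88 L = 9.12 g
magnesium sulfate: dilute stock: 5.11 mM × 1880 mL ÷ 321 mM = 29.93 mL

hemin 11.28 mL; spectinomycin 1.61 mL; sodium nitrate 9.12 g; magnesium sulfate 29.93 mL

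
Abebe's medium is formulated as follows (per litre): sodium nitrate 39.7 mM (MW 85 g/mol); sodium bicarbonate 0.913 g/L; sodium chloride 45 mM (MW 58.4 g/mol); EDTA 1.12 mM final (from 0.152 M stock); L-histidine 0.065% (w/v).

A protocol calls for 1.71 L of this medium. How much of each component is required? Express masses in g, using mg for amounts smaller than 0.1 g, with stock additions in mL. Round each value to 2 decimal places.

sodium nitrate 5.77 g; sodium bicarbonate 1.56 g; sodium chloride 4.49 g; EDTA 12.60 mL; L-histidine 1.11 g

Working volume: 1.71 L.
sodium nitrate: 39.7 mmol/L × 85 g/mol × 1.71 L ÷ 1000 = 5.77 g
sodium bicarbonate: 0.913 g/L × 1.71 L = 1.56 g
sodium chloride: 45 mmol/L × 58.4 g/mol × 1.71 L ÷ 1000 = 4.49 g
EDTA: dilute stock: 1.12 mM × 1710 mL ÷ 152 mM = 12.60 mL
L-histidine: 0.065 g per 100 mL × 1710 mL ÷ 100 = 1.11 g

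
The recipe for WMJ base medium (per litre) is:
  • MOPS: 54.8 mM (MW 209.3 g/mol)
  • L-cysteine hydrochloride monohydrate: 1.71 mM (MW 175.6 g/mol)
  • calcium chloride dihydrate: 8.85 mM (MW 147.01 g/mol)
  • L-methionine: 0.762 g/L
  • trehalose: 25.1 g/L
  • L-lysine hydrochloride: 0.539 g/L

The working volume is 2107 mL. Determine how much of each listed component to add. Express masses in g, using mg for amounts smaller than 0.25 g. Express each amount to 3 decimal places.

MOPS 24.167 g; L-cysteine hydrochloride monohydrate 0.633 g; calcium chloride dihydrate 2.741 g; L-methionine 1.606 g; trehalose 52.886 g; L-lysine hydrochloride 1.136 g

Scale factor relative to 1 L: 2.107.
MOPS: 54.8 mmol/L × 209.3 g/mol × 2.107 L ÷ 1000 = 24.167 g
L-cysteine hydrochloride monohydrate: 1.71 mmol/L × 175.6 g/mol × 2.107 L ÷ 1000 = 0.633 g
calcium chloride dihydrate: 8.85 mmol/L × 147.01 g/mol × 2.107 L ÷ 1000 = 2.741 g
L-methionine: 0.762 g/L × 2.107 L = 1.606 g
trehalose: 25.1 g/L × 2.107 L = 52.886 g
L-lysine hydrochloride: 0.539 g/L × 2.107 L = 1.136 g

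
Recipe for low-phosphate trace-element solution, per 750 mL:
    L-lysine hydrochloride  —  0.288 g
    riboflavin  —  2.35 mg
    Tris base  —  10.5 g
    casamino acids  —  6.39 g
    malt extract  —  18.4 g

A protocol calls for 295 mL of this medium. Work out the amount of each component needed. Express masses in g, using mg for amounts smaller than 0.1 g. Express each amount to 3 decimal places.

L-lysine hydrochloride 0.113 g; riboflavin 0.924 mg; Tris base 4.130 g; casamino acids 2.513 g; malt extract 7.237 g

Ratio of target to recipe volume: 295 / 750 = 0.393333.
L-lysine hydrochloride: 0.288 g × (295 mL / 750 mL) = 0.113 g
riboflavin: 2.35 mg × (295 mL / 750 mL) = 0.924 mg
Tris base: 10.5 g × (295 mL / 750 mL) = 4.130 g
casamino acids: 6.39 g × (295 mL / 750 mL) = 2.513 g
malt extract: 18.4 g × (295 mL / 750 mL) = 7.237 g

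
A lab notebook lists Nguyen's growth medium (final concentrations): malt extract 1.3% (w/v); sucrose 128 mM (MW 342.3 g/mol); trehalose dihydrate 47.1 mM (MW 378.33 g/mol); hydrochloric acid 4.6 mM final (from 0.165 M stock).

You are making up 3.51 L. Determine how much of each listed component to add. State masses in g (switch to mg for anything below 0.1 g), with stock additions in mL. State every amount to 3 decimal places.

Scale factor relative to 1 L: 3.51.
malt extract: 1.3 g per 100 mL × 3510 mL ÷ 100 = 45.630 g
sucrose: 128 mmol/L × 342.3 g/mol × 3.51 L ÷ 1000 = 153.789 g
trehalose dihydrate: 47.1 mmol/L × 378.33 g/mol × 3.51 L ÷ 1000 = 62.546 g
hydrochloric acid: C1V1 = C2V2 → 4.6 mM × 3510 mL ÷ 165 mM = 97.855 mL

malt extract 45.630 g; sucrose 153.789 g; trehalose dihydrate 62.546 g; hydrochloric acid 97.855 mL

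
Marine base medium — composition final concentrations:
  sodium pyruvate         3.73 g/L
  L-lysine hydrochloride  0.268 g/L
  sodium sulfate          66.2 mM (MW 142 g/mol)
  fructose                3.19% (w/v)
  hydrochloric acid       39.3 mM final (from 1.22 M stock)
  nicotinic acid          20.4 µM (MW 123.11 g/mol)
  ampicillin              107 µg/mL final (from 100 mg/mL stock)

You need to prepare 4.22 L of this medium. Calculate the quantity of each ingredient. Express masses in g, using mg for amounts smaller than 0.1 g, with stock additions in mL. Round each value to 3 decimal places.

sodium pyruvate 15.741 g; L-lysine hydrochloride 1.131 g; sodium sulfate 39.670 g; fructose 134.618 g; hydrochloric acid 135.939 mL; nicotinic acid 10.598 mg; ampicillin 4.515 mL

Working volume: 4.22 L.
sodium pyruvate: 3.73 g/L × 4.22 L = 15.741 g
L-lysine hydrochloride: 0.268 g/L × 4.22 L = 1.131 g
sodium sulfate: 66.2 mmol/L × 142 g/mol × 4.22 L ÷ 1000 = 39.670 g
fructose: 3.19 g per 100 mL × 4220 mL ÷ 100 = 134.618 g
hydrochloric acid: C1V1 = C2V2 → 39.3 mM × 4220 mL ÷ 1220 mM = 135.939 mL
nicotinic acid: 20.4 µmol/L × 123.11 g/mol × 4.22 L ÷ 1000 = 10.598 mg
ampicillin: C1V1 = C2V2 → 107 µg/mL × 4220 mL ÷ 100000 µg/mL = 4.515 mL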